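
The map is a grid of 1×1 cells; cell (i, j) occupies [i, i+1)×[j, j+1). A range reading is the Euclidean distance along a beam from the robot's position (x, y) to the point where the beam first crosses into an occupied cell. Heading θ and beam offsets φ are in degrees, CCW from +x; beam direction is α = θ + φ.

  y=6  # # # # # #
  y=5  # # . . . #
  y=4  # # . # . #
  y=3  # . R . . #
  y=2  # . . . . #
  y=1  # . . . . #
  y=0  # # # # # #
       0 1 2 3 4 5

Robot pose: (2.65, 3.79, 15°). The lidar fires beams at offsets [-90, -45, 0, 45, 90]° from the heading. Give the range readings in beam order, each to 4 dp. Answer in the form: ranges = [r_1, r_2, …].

beam 1: φ=-90°, α=285°
  d=(0.2588,-0.9659)  start (2,3)  tX=1.3523 tY=0.8179  stride 1/|dx|=3.8637 1/|dy|=1.0353
    cross y-line → (2,2), t=0.8179
    cross x-line → (3,2), t=1.3523
    cross y-line → (3,1), t=1.8531
    cross y-line → (3,0), t=2.8884 (wall)
  → r_1 = 2.8884
beam 2: φ=-45°, α=330°
  d=(0.8660,-0.5000)  start (2,3)  tX=0.4041 tY=1.5800  stride 1/|dx|=1.1547 1/|dy|=2.0000
    cross x-line → (3,3), t=0.4041
    cross x-line → (4,3), t=1.5588
    cross y-line → (4,2), t=1.5800
    cross x-line → (5,2), t=2.7135 (wall)
  → r_2 = 2.7135
beam 3: φ=0°, α=15°
  d=(0.9659,0.2588)  start (2,3)  tX=0.3623 tY=0.8114  stride 1/|dx|=1.0353 1/|dy|=3.8637
    cross x-line → (3,3), t=0.3623
    cross y-line → (3,4), t=0.8114 (wall)
  → r_3 = 0.8114
beam 4: φ=45°, α=60°
  d=(0.5000,0.8660)  start (2,3)  tX=0.7000 tY=0.2425  stride 1/|dx|=2.0000 1/|dy|=1.1547
    cross y-line → (2,4), t=0.2425
    cross x-line → (3,4), t=0.7000 (wall)
  → r_4 = 0.7000
beam 5: φ=90°, α=105°
  d=(-0.2588,0.9659)  start (2,3)  tX=2.5114 tY=0.2174  stride 1/|dx|=3.8637 1/|dy|=1.0353
    cross y-line → (2,4), t=0.2174
    cross y-line → (2,5), t=1.2527
    cross y-line → (2,6), t=2.2880 (wall)
  → r_5 = 2.2880

ranges = [2.8884, 2.7135, 0.8114, 0.7000, 2.2880]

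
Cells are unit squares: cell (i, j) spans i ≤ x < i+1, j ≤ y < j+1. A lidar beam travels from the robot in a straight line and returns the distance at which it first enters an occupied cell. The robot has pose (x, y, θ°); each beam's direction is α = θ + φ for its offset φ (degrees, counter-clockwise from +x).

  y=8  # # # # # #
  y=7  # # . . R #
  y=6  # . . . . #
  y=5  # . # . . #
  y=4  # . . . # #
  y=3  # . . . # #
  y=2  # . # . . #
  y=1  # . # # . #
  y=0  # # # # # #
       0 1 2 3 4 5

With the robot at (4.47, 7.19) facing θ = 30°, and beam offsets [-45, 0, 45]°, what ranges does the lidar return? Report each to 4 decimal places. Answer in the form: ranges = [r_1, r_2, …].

ranges = [0.5487, 0.6120, 0.8386]

beam 1: φ=-45°, α=345°
  direction (0.9659, -0.2588); cell (4,7); t to first gridline: x 0.5487, y 0.7341 (then +1.0353 / +3.8637)
    (5,7) via x @ 0.5487  # hit
  → r_1 = 0.5487
beam 2: φ=0°, α=30°
  direction (0.8660, 0.5000); cell (4,7); t to first gridline: x 0.6120, y 1.6200 (then +1.1547 / +2.0000)
    (5,7) via x @ 0.6120  # hit
  → r_2 = 0.6120
beam 3: φ=45°, α=75°
  direction (0.2588, 0.9659); cell (4,7); t to first gridline: x 2.0478, y 0.8386 (then +3.8637 / +1.0353)
    (4,8) via y @ 0.8386  # hit
  → r_3 = 0.8386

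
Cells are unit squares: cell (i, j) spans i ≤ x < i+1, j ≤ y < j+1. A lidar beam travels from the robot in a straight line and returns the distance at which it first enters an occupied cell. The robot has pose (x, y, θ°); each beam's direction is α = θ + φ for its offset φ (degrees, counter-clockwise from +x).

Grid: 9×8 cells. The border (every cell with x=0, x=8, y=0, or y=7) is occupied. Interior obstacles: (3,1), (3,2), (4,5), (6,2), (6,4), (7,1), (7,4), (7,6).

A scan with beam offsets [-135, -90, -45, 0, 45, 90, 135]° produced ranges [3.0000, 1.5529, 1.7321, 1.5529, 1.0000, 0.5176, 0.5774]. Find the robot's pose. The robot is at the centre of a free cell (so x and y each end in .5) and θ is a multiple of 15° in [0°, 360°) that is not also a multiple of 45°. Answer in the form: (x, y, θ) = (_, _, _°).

Enumerate (i+0.5, j+0.5, θ) over the 34 free cells and 16 admissible headings. For each, cast all 7 beams and compare to the given ranges.
  (4.5, 3.5, 15°): beam 1 = 1.0000 ≠ 3.0000 ✗
  (2.5, 2.5, 165°): beam 1 = 0.5774 ≠ 3.0000 ✗
  (2.5, 1.5, 240°): beam 1 = 5.6940 ≠ 3.0000 ✗
  (2.5, 6.5, 300°): beam 1 = 1.5529 ≠ 3.0000 ✗
  …
  (2.5, 2.5, 255°): r_1=3.0000, r_2=1.5529, r_3=1.7321, r_4=1.5529, r_5=1.0000, r_6=0.5176, r_7=0.5774 — all match ✓
Unique over the lattice → pose = (2.5, 2.5, 255°).

(x, y, θ) = (2.5, 2.5, 255°)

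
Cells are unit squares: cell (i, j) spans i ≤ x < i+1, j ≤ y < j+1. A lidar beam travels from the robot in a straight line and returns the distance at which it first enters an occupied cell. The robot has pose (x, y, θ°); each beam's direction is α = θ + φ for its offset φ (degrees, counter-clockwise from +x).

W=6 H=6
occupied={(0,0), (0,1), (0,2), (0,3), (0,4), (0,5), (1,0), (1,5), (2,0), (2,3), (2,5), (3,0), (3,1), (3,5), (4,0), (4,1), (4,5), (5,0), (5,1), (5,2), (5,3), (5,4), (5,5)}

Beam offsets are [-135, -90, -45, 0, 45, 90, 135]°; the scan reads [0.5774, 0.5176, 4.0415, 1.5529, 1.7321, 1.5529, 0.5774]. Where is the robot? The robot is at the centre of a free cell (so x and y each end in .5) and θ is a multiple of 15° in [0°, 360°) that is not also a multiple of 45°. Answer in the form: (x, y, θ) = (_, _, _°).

(x, y, θ) = (2.5, 1.5, 105°)

Candidates: 13 free-cell centres × 16 headings = 208 poses. Raycast each; keep the one whose scan matches to 4 dp.
  (1.5, 3.5, 195°): beam 1 = 1.7321 ≠ 0.5774 ✗
  (1.5, 2.5, 240°): beam 1 = 1.9319 ≠ 0.5774 ✗
  (2.5, 2.5, 120°): beam 1 = 1.9319 ≠ 0.5774 ✗
  (2.5, 1.5, 120°): beam 1 = 0.5176 ≠ 0.5774 ✗
  …
  (2.5, 1.5, 105°): r_1=0.5774, r_2=0.5176, r_3=4.0415, r_4=1.5529, r_5=1.7321, r_6=1.5529, r_7=0.5774 — all match ✓
No second candidate reproduces the full scan.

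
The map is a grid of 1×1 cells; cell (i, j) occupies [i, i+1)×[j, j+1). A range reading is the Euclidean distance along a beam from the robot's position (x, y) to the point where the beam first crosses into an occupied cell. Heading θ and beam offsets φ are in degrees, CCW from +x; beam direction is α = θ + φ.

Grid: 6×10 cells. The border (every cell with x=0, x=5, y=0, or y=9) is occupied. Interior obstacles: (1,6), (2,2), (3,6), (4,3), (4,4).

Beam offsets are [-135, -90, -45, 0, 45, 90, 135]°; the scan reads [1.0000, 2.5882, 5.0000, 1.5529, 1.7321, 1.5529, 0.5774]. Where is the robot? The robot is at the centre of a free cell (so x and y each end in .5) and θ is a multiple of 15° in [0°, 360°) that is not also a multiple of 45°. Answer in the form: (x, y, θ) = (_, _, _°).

(x, y, θ) = (3.5, 8.5, 285°)

Candidates: 27 free-cell centres × 16 headings = 432 poses. Raycast each; keep the one whose scan matches to 4 dp.
  (4.5, 8.5, 165°): beam 1 = 0.5774 ≠ 1.0000 ✗
  (2.5, 7.5, 75°): beam 3 = 2.8868 ≠ 5.0000 ✗
  (3.5, 8.5, 30°): beam 1 = 1.5529 ≠ 1.0000 ✗
  (2.5, 1.5, 105°): beam 3 = 0.5774 ≠ 5.0000 ✗
  …
  (3.5, 8.5, 285°): r_1=1.0000, r_2=2.5882, r_3=5.0000, r_4=1.5529, r_5=1.7321, r_6=1.5529, r_7=0.5774 — all match ✓
Only this pose fits every beam.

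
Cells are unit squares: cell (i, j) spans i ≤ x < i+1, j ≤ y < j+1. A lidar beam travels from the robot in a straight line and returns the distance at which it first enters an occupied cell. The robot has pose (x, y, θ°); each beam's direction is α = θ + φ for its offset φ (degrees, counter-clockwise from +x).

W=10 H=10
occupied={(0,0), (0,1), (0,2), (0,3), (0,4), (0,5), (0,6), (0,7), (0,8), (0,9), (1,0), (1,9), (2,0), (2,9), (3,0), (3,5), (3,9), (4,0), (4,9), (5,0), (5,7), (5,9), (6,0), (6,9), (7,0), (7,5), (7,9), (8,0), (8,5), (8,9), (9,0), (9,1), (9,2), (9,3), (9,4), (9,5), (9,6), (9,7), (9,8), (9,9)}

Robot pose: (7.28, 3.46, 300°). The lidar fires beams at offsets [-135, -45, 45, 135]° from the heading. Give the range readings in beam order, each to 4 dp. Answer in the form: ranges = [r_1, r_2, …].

beam 1: φ=-135°, α=165°
  dir = (cos 165°, sin 165°) = (-0.9659, 0.2588); from cell (7,3)
  next x-line at t=0.2899, next y-line at t=2.0864; Δt_x=1.0353, Δt_y=3.8637
    x: enter (6,3) at t=0.2899
    x: enter (5,3) at t=1.3252
    y: enter (5,4) at t=2.0864
    x: enter (4,4) at t=2.3604
    x: enter (3,4) at t=3.3957
    x: enter (2,4) at t=4.4310
    x: enter (1,4) at t=5.4663
    y: enter (1,5) at t=5.9501
    x: enter (0,5) at t=6.5015 ← occupied
  → r_1 = 6.5015
beam 2: φ=-45°, α=255°
  dir = (cos 255°, sin 255°) = (-0.2588, -0.9659); from cell (7,3)
  next x-line at t=1.0818, next y-line at t=0.4762; Δt_x=3.8637, Δt_y=1.0353
    y: enter (7,2) at t=0.4762
    x: enter (6,2) at t=1.0818
    y: enter (6,1) at t=1.5115
    y: enter (6,0) at t=2.5468 ← occupied
  → r_2 = 2.5468
beam 3: φ=45°, α=345°
  dir = (cos 345°, sin 345°) = (0.9659, -0.2588); from cell (7,3)
  next x-line at t=0.7454, next y-line at t=1.7773; Δt_x=1.0353, Δt_y=3.8637
    x: enter (8,3) at t=0.7454
    y: enter (8,2) at t=1.7773
    x: enter (9,2) at t=1.7807 ← occupied
  → r_3 = 1.7807
beam 4: φ=135°, α=75°
  dir = (cos 75°, sin 75°) = (0.2588, 0.9659); from cell (7,3)
  next x-line at t=2.7819, next y-line at t=0.5590; Δt_x=3.8637, Δt_y=1.0353
    y: enter (7,4) at t=0.5590
    y: enter (7,5) at t=1.5943 ← occupied
  → r_4 = 1.5943

ranges = [6.5015, 2.5468, 1.7807, 1.5943]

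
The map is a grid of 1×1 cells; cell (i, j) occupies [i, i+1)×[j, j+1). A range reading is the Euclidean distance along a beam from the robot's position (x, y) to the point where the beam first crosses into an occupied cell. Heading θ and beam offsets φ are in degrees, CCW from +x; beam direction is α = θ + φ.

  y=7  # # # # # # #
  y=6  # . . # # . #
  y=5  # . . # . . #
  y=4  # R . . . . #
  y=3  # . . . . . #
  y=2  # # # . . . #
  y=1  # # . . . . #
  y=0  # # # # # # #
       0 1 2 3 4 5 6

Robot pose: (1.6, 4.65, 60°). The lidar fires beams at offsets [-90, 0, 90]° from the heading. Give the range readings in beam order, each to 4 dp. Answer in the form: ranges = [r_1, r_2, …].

beam 1: φ=-90°, α=330°
  cosα=0.8660 sinα=-0.5000 | (1,4) | tMaxX 0.4619 tMaxY 1.3000 | tΔX 1.1547 tΔY 2.0000
    t=0.4619 [x] (2,4)
    t=1.3000 [y] (2,3)
    t=1.6166 [x] (3,3)
    t=2.7713 [x] (4,3)
    t=3.3000 [y] (4,2)
    t=3.9260 [x] (5,2)
    t=5.0807 [x] (6,2) — stop
  → r_1 = 5.0807
beam 2: φ=0°, α=60°
  cosα=0.5000 sinα=0.8660 | (1,4) | tMaxX 0.8000 tMaxY 0.4041 | tΔX 2.0000 tΔY 1.1547
    t=0.4041 [y] (1,5)
    t=0.8000 [x] (2,5)
    t=1.5588 [y] (2,6)
    t=2.7135 [y] (2,7) — stop
  → r_2 = 2.7135
beam 3: φ=90°, α=150°
  cosα=-0.8660 sinα=0.5000 | (1,4) | tMaxX 0.6928 tMaxY 0.7000 | tΔX 1.1547 tΔY 2.0000
    t=0.6928 [x] (0,4) — stop
  → r_3 = 0.6928

ranges = [5.0807, 2.7135, 0.6928]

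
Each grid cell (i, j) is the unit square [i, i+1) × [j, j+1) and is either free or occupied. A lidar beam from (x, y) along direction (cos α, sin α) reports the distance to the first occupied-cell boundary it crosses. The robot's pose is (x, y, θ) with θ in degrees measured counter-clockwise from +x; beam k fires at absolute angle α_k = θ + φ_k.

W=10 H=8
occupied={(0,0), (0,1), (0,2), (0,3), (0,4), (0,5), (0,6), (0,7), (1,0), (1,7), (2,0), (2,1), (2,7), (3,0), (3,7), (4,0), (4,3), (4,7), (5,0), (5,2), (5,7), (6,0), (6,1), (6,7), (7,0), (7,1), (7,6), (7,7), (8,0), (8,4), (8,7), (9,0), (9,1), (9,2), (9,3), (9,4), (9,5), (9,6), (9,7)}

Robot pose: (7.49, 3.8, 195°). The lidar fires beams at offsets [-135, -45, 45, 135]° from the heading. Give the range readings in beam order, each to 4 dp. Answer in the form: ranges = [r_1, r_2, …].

ranges = [1.0200, 6.4000, 2.0785, 1.7436]

beam 1: φ=-135°, α=60°
  d=(0.5000,0.8660)  start (7,3)  tX=1.0200 tY=0.2309  stride 1/|dx|=2.0000 1/|dy|=1.1547
    cross y-line → (7,4), t=0.2309
    cross x-line → (8,4), t=1.0200 (wall)
  → r_1 = 1.0200
beam 2: φ=-45°, α=150°
  d=(-0.8660,0.5000)  start (7,3)  tX=0.5658 tY=0.4000  stride 1/|dx|=1.1547 1/|dy|=2.0000
    cross y-line → (7,4), t=0.4000
    cross x-line → (6,4), t=0.5658
    cross x-line → (5,4), t=1.7205
    cross y-line → (5,5), t=2.4000
    cross x-line → (4,5), t=2.8752
    cross x-line → (3,5), t=4.0299
    cross y-line → (3,6), t=4.4000
    cross x-line → (2,6), t=5.1846
    cross x-line → (1,6), t=6.3393
    cross y-line → (1,7), t=6.4000 (wall)
  → r_2 = 6.4000
beam 3: φ=45°, α=240°
  d=(-0.5000,-0.8660)  start (7,3)  tX=0.9800 tY=0.9238  stride 1/|dx|=2.0000 1/|dy|=1.1547
    cross y-line → (7,2), t=0.9238
    cross x-line → (6,2), t=0.9800
    cross y-line → (6,1), t=2.0785 (wall)
  → r_3 = 2.0785
beam 4: φ=135°, α=330°
  d=(0.8660,-0.5000)  start (7,3)  tX=0.5889 tY=1.6000  stride 1/|dx|=1.1547 1/|dy|=2.0000
    cross x-line → (8,3), t=0.5889
    cross y-line → (8,2), t=1.6000
    cross x-line → (9,2), t=1.7436 (wall)
  → r_4 = 1.7436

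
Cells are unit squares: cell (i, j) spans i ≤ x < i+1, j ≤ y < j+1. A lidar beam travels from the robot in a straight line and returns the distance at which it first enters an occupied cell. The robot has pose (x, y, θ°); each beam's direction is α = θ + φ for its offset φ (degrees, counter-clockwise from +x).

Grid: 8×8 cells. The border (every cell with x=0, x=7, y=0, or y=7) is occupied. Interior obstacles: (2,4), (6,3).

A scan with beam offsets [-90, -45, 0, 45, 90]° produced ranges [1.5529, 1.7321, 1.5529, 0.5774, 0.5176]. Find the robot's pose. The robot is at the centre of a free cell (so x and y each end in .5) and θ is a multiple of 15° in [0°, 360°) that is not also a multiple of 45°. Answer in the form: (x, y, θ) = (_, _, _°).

The pose lattice has 34·16 = 544 candidates. Test each by forward raycasting.
  (4.5, 6.5, 30°): beam 1 = 3.0000 ≠ 1.5529 ✗
  (6.5, 6.5, 105°): beam 1 = 0.5176 ≠ 1.5529 ✗
  (2.5, 3.5, 300°): beam 1 = 1.7321 ≠ 1.5529 ✗
  (3.5, 3.5, 60°): beam 1 = 4.0415 ≠ 1.5529 ✗
  …
  (2.5, 5.5, 195°): r_1=1.5529, r_2=1.7321, r_3=1.5529, r_4=0.5774, r_5=0.5176 — all match ✓
No second candidate reproduces the full scan.

(x, y, θ) = (2.5, 5.5, 195°)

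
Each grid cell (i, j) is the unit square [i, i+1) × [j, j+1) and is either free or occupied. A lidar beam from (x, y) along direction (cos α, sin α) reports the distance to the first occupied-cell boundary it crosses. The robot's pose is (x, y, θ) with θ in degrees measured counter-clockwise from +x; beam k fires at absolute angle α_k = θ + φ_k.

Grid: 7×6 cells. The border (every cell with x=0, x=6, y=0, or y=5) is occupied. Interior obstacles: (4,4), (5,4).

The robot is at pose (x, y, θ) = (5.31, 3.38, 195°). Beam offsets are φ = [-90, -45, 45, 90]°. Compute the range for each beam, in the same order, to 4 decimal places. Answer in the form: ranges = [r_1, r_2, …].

ranges = [0.6419, 1.2400, 2.7482, 2.4640]

beam 1: φ=-90°, α=105°
  dir = (cos 105°, sin 105°) = (-0.2588, 0.9659); from cell (5,3)
  next x-line at t=1.1977, next y-line at t=0.6419; Δt_x=3.8637, Δt_y=1.0353
    y: enter (5,4) at t=0.6419 ← occupied
  → r_1 = 0.6419
beam 2: φ=-45°, α=150°
  dir = (cos 150°, sin 150°) = (-0.8660, 0.5000); from cell (5,3)
  next x-line at t=0.3580, next y-line at t=1.2400; Δt_x=1.1547, Δt_y=2.0000
    x: enter (4,3) at t=0.3580
    y: enter (4,4) at t=1.2400 ← occupied
  → r_2 = 1.2400
beam 3: φ=45°, α=240°
  dir = (cos 240°, sin 240°) = (-0.5000, -0.8660); from cell (5,3)
  next x-line at t=0.6200, next y-line at t=0.4388; Δt_x=2.0000, Δt_y=1.1547
    y: enter (5,2) at t=0.4388
    x: enter (4,2) at t=0.6200
    y: enter (4,1) at t=1.5935
    x: enter (3,1) at t=2.6200
    y: enter (3,0) at t=2.7482 ← occupied
  → r_3 = 2.7482
beam 4: φ=90°, α=285°
  dir = (cos 285°, sin 285°) = (0.2588, -0.9659); from cell (5,3)
  next x-line at t=2.6660, next y-line at t=0.3934; Δt_x=3.8637, Δt_y=1.0353
    y: enter (5,2) at t=0.3934
    y: enter (5,1) at t=1.4287
    y: enter (5,0) at t=2.4640 ← occupied
  → r_4 = 2.4640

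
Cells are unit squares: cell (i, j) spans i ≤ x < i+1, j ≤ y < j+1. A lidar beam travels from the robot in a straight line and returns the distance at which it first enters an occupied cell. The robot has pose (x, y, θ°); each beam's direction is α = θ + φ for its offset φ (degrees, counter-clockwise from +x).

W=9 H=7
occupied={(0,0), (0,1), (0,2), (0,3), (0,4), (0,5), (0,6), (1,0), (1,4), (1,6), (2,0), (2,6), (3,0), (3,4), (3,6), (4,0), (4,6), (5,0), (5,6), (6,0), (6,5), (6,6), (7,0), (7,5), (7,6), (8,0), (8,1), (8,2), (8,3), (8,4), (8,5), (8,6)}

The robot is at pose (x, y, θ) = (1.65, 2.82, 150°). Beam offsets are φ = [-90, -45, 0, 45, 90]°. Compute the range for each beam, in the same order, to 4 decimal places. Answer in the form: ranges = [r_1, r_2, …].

beam 1: φ=-90°, α=60°
  dir = (cos 60°, sin 60°) = (0.5000, 0.8660); from cell (1,2)
  next x-line at t=0.7000, next y-line at t=0.2078; Δt_x=2.0000, Δt_y=1.1547
    y: enter (1,3) at t=0.2078
    x: enter (2,3) at t=0.7000
    y: enter (2,4) at t=1.3625
    y: enter (2,5) at t=2.5172
    x: enter (3,5) at t=2.7000
    y: enter (3,6) at t=3.6719 ← occupied
  → r_1 = 3.6719
beam 2: φ=-45°, α=105°
  dir = (cos 105°, sin 105°) = (-0.2588, 0.9659); from cell (1,2)
  next x-line at t=2.5114, next y-line at t=0.1863; Δt_x=3.8637, Δt_y=1.0353
    y: enter (1,3) at t=0.1863
    y: enter (1,4) at t=1.2216 ← occupied
  → r_2 = 1.2216
beam 3: φ=0°, α=150°
  dir = (cos 150°, sin 150°) = (-0.8660, 0.5000); from cell (1,2)
  next x-line at t=0.7506, next y-line at t=0.3600; Δt_x=1.1547, Δt_y=2.0000
    y: enter (1,3) at t=0.3600
    x: enter (0,3) at t=0.7506 ← occupied
  → r_3 = 0.7506
beam 4: φ=45°, α=195°
  dir = (cos 195°, sin 195°) = (-0.9659, -0.2588); from cell (1,2)
  next x-line at t=0.6729, next y-line at t=3.1682; Δt_x=1.0353, Δt_y=3.8637
    x: enter (0,2) at t=0.6729 ← occupied
  → r_4 = 0.6729
beam 5: φ=90°, α=240°
  dir = (cos 240°, sin 240°) = (-0.5000, -0.8660); from cell (1,2)
  next x-line at t=1.3000, next y-line at t=0.9469; Δt_x=2.0000, Δt_y=1.1547
    y: enter (1,1) at t=0.9469
    x: enter (0,1) at t=1.3000 ← occupied
  → r_5 = 1.3000

ranges = [3.6719, 1.2216, 0.7506, 0.6729, 1.3000]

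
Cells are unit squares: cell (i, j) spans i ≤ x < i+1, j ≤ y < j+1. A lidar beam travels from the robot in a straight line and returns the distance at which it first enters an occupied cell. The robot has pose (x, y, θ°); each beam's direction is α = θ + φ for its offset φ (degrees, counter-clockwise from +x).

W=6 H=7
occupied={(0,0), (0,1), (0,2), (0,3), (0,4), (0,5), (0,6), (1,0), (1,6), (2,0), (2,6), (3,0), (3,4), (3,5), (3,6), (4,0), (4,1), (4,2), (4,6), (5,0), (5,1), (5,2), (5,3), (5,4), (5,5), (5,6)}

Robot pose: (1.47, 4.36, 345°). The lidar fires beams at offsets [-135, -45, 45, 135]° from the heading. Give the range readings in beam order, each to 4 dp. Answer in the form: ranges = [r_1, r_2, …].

ranges = [0.5427, 3.8798, 1.7667, 0.9400]

beam 1: φ=-135°, α=210°
  cosα=-0.8660 sinα=-0.5000 | (1,4) | tMaxX 0.5427 tMaxY 0.7200 | tΔX 1.1547 tΔY 2.0000
    t=0.5427 [x] (0,4) — stop
  → r_1 = 0.5427
beam 2: φ=-45°, α=300°
  cosα=0.5000 sinα=-0.8660 | (1,4) | tMaxX 1.0600 tMaxY 0.4157 | tΔX 2.0000 tΔY 1.1547
    t=0.4157 [y] (1,3)
    t=1.0600 [x] (2,3)
    t=1.5704 [y] (2,2)
    t=2.7251 [y] (2,1)
    t=3.0600 [x] (3,1)
    t=3.8798 [y] (3,0) — stop
  → r_2 = 3.8798
beam 3: φ=45°, α=30°
  cosα=0.8660 sinα=0.5000 | (1,4) | tMaxX 0.6120 tMaxY 1.2800 | tΔX 1.1547 tΔY 2.0000
    t=0.6120 [x] (2,4)
    t=1.2800 [y] (2,5)
    t=1.7667 [x] (3,5) — stop
  → r_3 = 1.7667
beam 4: φ=135°, α=120°
  cosα=-0.5000 sinα=0.8660 | (1,4) | tMaxX 0.9400 tMaxY 0.7390 | tΔX 2.0000 tΔY 1.1547
    t=0.7390 [y] (1,5)
    t=0.9400 [x] (0,5) — stop
  → r_4 = 0.9400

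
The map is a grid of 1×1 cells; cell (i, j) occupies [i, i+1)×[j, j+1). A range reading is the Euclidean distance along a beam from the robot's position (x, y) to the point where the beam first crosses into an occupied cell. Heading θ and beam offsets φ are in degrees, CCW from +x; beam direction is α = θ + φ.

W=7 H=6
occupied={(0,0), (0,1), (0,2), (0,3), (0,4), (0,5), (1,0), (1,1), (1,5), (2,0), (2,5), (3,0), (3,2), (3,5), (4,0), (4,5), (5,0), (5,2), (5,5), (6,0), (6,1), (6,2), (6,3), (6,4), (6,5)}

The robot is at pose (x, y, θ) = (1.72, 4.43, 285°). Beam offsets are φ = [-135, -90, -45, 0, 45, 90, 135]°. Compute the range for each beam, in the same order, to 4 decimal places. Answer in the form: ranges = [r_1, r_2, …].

ranges = [0.8314, 0.7454, 1.4400, 3.5510, 3.7874, 2.2023, 0.6582]

beam 1: φ=-135°, α=150°
  dir = (cos 150°, sin 150°) = (-0.8660, 0.5000); from cell (1,4)
  next x-line at t=0.8314, next y-line at t=1.1400; Δt_x=1.1547, Δt_y=2.0000
    x: enter (0,4) at t=0.8314 ← occupied
  → r_1 = 0.8314
beam 2: φ=-90°, α=195°
  dir = (cos 195°, sin 195°) = (-0.9659, -0.2588); from cell (1,4)
  next x-line at t=0.7454, next y-line at t=1.6614; Δt_x=1.0353, Δt_y=3.8637
    x: enter (0,4) at t=0.7454 ← occupied
  → r_2 = 0.7454
beam 3: φ=-45°, α=240°
  dir = (cos 240°, sin 240°) = (-0.5000, -0.8660); from cell (1,4)
  next x-line at t=1.4400, next y-line at t=0.4965; Δt_x=2.0000, Δt_y=1.1547
    y: enter (1,3) at t=0.4965
    x: enter (0,3) at t=1.4400 ← occupied
  → r_3 = 1.4400
beam 4: φ=0°, α=285°
  dir = (cos 285°, sin 285°) = (0.2588, -0.9659); from cell (1,4)
  next x-line at t=1.0818, next y-line at t=0.4452; Δt_x=3.8637, Δt_y=1.0353
    y: enter (1,3) at t=0.4452
    x: enter (2,3) at t=1.0818
    y: enter (2,2) at t=1.4804
    y: enter (2,1) at t=2.5157
    y: enter (2,0) at t=3.5510 ← occupied
  → r_4 = 3.5510
beam 5: φ=45°, α=330°
  dir = (cos 330°, sin 330°) = (0.8660, -0.5000); from cell (1,4)
  next x-line at t=0.3233, next y-line at t=0.8600; Δt_x=1.1547, Δt_y=2.0000
    x: enter (2,4) at t=0.3233
    y: enter (2,3) at t=0.8600
    x: enter (3,3) at t=1.4780
    x: enter (4,3) at t=2.6327
    y: enter (4,2) at t=2.8600
    x: enter (5,2) at t=3.7874 ← occupied
  → r_5 = 3.7874
beam 6: φ=90°, α=15°
  dir = (cos 15°, sin 15°) = (0.9659, 0.2588); from cell (1,4)
  next x-line at t=0.2899, next y-line at t=2.2023; Δt_x=1.0353, Δt_y=3.8637
    x: enter (2,4) at t=0.2899
    x: enter (3,4) at t=1.3252
    y: enter (3,5) at t=2.2023 ← occupied
  → r_6 = 2.2023
beam 7: φ=135°, α=60°
  dir = (cos 60°, sin 60°) = (0.5000, 0.8660); from cell (1,4)
  next x-line at t=0.5600, next y-line at t=0.6582; Δt_x=2.0000, Δt_y=1.1547
    x: enter (2,4) at t=0.5600
    y: enter (2,5) at t=0.6582 ← occupied
  → r_7 = 0.6582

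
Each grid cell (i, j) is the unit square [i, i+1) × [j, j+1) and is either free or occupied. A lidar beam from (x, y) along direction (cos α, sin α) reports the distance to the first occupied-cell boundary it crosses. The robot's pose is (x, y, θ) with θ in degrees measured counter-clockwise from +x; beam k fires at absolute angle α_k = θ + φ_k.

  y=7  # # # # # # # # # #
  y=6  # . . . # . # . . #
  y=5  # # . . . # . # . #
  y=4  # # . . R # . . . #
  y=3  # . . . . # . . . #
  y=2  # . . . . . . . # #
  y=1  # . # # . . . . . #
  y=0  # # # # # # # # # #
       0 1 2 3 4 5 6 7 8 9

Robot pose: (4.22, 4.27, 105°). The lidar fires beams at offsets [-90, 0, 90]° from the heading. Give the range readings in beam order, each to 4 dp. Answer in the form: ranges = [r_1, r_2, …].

beam 1: φ=-90°, α=15°
  direction (0.9659, 0.2588); cell (4,4); t to first gridline: x 0.8075, y 2.8205 (then +1.0353 / +3.8637)
    (5,4) via x @ 0.8075  # hit
  → r_1 = 0.8075
beam 2: φ=0°, α=105°
  direction (-0.2588, 0.9659); cell (4,4); t to first gridline: x 0.8500, y 0.7558 (then +3.8637 / +1.0353)
    (4,5) via y @ 0.7558
    (3,5) via x @ 0.8500
    (3,6) via y @ 1.7910
    (3,7) via y @ 2.8263  # hit
  → r_2 = 2.8263
beam 3: φ=90°, α=195°
  direction (-0.9659, -0.2588); cell (4,4); t to first gridline: x 0.2278, y 1.0432 (then +1.0353 / +3.8637)
    (3,4) via x @ 0.2278
    (3,3) via y @ 1.0432
    (2,3) via x @ 1.2630
    (1,3) via x @ 2.2983
    (0,3) via x @ 3.3336  # hit
  → r_3 = 3.3336

ranges = [0.8075, 2.8263, 3.3336]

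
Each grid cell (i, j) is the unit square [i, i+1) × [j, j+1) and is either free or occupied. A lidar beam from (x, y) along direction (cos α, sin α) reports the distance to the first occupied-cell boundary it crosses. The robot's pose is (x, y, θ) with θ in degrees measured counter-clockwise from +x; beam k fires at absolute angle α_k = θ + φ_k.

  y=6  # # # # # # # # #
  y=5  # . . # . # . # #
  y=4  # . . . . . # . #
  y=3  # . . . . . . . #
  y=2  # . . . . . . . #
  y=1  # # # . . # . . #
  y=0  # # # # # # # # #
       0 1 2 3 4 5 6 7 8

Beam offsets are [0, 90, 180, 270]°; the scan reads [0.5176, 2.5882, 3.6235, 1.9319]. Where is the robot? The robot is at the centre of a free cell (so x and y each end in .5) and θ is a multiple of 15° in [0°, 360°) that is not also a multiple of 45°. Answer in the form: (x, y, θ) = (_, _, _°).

(x, y, θ) = (3.5, 4.5, 105°)

The pose lattice has 28·16 = 448 candidates. Test each by forward raycasting.
  (3.5, 1.5, 285°): beam 2 = 1.5529 ≠ 2.5882 ✗
  (6.5, 2.5, 285°): beam 1 = 1.5529 ≠ 0.5176 ✗
  (2.5, 4.5, 345°): beam 1 = 5.6940 ≠ 0.5176 ✗
  (7.5, 1.5, 210°): beam 1 = 1.0000 ≠ 0.5176 ✗
  …
  (3.5, 4.5, 105°): r_1=0.5176, r_2=2.5882, r_3=3.6235, r_4=1.9319 — all match ✓
No second candidate reproduces the full scan.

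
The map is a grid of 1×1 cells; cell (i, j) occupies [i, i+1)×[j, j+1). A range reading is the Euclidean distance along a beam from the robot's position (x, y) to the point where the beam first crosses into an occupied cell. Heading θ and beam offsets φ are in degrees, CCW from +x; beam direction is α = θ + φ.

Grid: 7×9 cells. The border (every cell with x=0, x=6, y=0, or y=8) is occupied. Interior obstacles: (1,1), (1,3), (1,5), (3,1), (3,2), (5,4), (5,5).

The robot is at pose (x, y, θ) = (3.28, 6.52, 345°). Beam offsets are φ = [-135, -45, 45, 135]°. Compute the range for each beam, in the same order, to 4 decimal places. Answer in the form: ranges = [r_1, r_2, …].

beam 1: φ=-135°, α=210°
  dir = (cos 210°, sin 210°) = (-0.8660, -0.5000); from cell (3,6)
  next x-line at t=0.3233, next y-line at t=1.0400; Δt_x=1.1547, Δt_y=2.0000
    x: enter (2,6) at t=0.3233
    y: enter (2,5) at t=1.0400
    x: enter (1,5) at t=1.4780 ← occupied
  → r_1 = 1.4780
beam 2: φ=-45°, α=300°
  dir = (cos 300°, sin 300°) = (0.5000, -0.8660); from cell (3,6)
  next x-line at t=1.4400, next y-line at t=0.6004; Δt_x=2.0000, Δt_y=1.1547
    y: enter (3,5) at t=0.6004
    x: enter (4,5) at t=1.4400
    y: enter (4,4) at t=1.7551
    y: enter (4,3) at t=2.9098
    x: enter (5,3) at t=3.4400
    y: enter (5,2) at t=4.0645
    y: enter (5,1) at t=5.2192
    x: enter (6,1) at t=5.4400 ← occupied
  → r_2 = 5.4400
beam 3: φ=45°, α=30°
  dir = (cos 30°, sin 30°) = (0.8660, 0.5000); from cell (3,6)
  next x-line at t=0.8314, next y-line at t=0.9600; Δt_x=1.1547, Δt_y=2.0000
    x: enter (4,6) at t=0.8314
    y: enter (4,7) at t=0.9600
    x: enter (5,7) at t=1.9861
    y: enter (5,8) at t=2.9600 ← occupied
  → r_3 = 2.9600
beam 4: φ=135°, α=120°
  dir = (cos 120°, sin 120°) = (-0.5000, 0.8660); from cell (3,6)
  next x-line at t=0.5600, next y-line at t=0.5543; Δt_x=2.0000, Δt_y=1.1547
    y: enter (3,7) at t=0.5543
    x: enter (2,7) at t=0.5600
    y: enter (2,8) at t=1.7090 ← occupied
  → r_4 = 1.7090

ranges = [1.4780, 5.4400, 2.9600, 1.7090]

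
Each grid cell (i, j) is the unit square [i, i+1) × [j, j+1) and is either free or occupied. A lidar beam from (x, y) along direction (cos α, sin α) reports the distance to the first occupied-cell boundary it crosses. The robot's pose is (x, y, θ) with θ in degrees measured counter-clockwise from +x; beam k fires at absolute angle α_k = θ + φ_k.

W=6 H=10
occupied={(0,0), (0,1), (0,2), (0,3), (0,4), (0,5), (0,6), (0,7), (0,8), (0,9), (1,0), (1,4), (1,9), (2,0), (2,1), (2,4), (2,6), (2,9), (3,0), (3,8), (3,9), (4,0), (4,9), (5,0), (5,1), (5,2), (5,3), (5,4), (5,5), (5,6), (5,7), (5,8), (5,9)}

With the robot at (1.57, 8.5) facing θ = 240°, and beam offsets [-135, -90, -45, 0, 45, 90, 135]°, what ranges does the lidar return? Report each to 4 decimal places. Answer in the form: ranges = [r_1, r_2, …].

beam 1: φ=-135°, α=105°
  dir = (cos 105°, sin 105°) = (-0.2588, 0.9659); from cell (1,8)
  next x-line at t=2.2023, next y-line at t=0.5176; Δt_x=3.8637, Δt_y=1.0353
    y: enter (1,9) at t=0.5176 ← occupied
  → r_1 = 0.5176
beam 2: φ=-90°, α=150°
  dir = (cos 150°, sin 150°) = (-0.8660, 0.5000); from cell (1,8)
  next x-line at t=0.6582, next y-line at t=1.0000; Δt_x=1.1547, Δt_y=2.0000
    x: enter (0,8) at t=0.6582 ← occupied
  → r_2 = 0.6582
beam 3: φ=-45°, α=195°
  dir = (cos 195°, sin 195°) = (-0.9659, -0.2588); from cell (1,8)
  next x-line at t=0.5901, next y-line at t=1.9319; Δt_x=1.0353, Δt_y=3.8637
    x: enter (0,8) at t=0.5901 ← occupied
  → r_3 = 0.5901
beam 4: φ=0°, α=240°
  dir = (cos 240°, sin 240°) = (-0.5000, -0.8660); from cell (1,8)
  next x-line at t=1.1400, next y-line at t=0.5774; Δt_x=2.0000, Δt_y=1.1547
    y: enter (1,7) at t=0.5774
    x: enter (0,7) at t=1.1400 ← occupied
  → r_4 = 1.1400
beam 5: φ=45°, α=285°
  dir = (cos 285°, sin 285°) = (0.2588, -0.9659); from cell (1,8)
  next x-line at t=1.6614, next y-line at t=0.5176; Δt_x=3.8637, Δt_y=1.0353
    y: enter (1,7) at t=0.5176
    y: enter (1,6) at t=1.5529
    x: enter (2,6) at t=1.6614 ← occupied
  → r_5 = 1.6614
beam 6: φ=90°, α=330°
  dir = (cos 330°, sin 330°) = (0.8660, -0.5000); from cell (1,8)
  next x-line at t=0.4965, next y-line at t=1.0000; Δt_x=1.1547, Δt_y=2.0000
    x: enter (2,8) at t=0.4965
    y: enter (2,7) at t=1.0000
    x: enter (3,7) at t=1.6512
    x: enter (4,7) at t=2.8059
    y: enter (4,6) at t=3.0000
    x: enter (5,6) at t=3.9606 ← occupied
  → r_6 = 3.9606
beam 7: φ=135°, α=15°
  dir = (cos 15°, sin 15°) = (0.9659, 0.2588); from cell (1,8)
  next x-line at t=0.4452, next y-line at t=1.9319; Δt_x=1.0353, Δt_y=3.8637
    x: enter (2,8) at t=0.4452
    x: enter (3,8) at t=1.4804 ← occupied
  → r_7 = 1.4804

ranges = [0.5176, 0.6582, 0.5901, 1.1400, 1.6614, 3.9606, 1.4804]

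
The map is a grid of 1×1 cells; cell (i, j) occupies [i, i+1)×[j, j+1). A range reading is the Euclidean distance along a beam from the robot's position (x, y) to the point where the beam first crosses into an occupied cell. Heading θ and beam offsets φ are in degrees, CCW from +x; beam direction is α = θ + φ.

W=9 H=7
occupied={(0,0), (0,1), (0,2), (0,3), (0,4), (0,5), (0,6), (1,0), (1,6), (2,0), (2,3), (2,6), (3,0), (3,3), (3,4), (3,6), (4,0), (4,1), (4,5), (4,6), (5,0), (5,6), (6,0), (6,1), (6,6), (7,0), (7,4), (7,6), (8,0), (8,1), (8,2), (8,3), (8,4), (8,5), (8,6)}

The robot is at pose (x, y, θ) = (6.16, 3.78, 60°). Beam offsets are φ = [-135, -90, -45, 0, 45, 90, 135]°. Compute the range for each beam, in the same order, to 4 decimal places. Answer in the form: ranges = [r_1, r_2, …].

ranges = [1.8428, 2.1246, 0.8696, 2.5634, 2.2983, 2.4400, 2.2362]

beam 1: φ=-135°, α=285°
  d=(0.2588,-0.9659)  start (6,3)  tX=3.2455 tY=0.8075  stride 1/|dx|=3.8637 1/|dy|=1.0353
    cross y-line → (6,2), t=0.8075
    cross y-line → (6,1), t=1.8428 (wall)
  → r_1 = 1.8428
beam 2: φ=-90°, α=330°
  d=(0.8660,-0.5000)  start (6,3)  tX=0.9699 tY=1.5600  stride 1/|dx|=1.1547 1/|dy|=2.0000
    cross x-line → (7,3), t=0.9699
    cross y-line → (7,2), t=1.5600
    cross x-line → (8,2), t=2.1246 (wall)
  → r_2 = 2.1246
beam 3: φ=-45°, α=15°
  d=(0.9659,0.2588)  start (6,3)  tX=0.8696 tY=0.8500  stride 1/|dx|=1.0353 1/|dy|=3.8637
    cross y-line → (6,4), t=0.8500
    cross x-line → (7,4), t=0.8696 (wall)
  → r_3 = 0.8696
beam 4: φ=0°, α=60°
  d=(0.5000,0.8660)  start (6,3)  tX=1.6800 tY=0.2540  stride 1/|dx|=2.0000 1/|dy|=1.1547
    cross y-line → (6,4), t=0.2540
    cross y-line → (6,5), t=1.4087
    cross x-line → (7,5), t=1.6800
    cross y-line → (7,6), t=2.5634 (wall)
  → r_4 = 2.5634
beam 5: φ=45°, α=105°
  d=(-0.2588,0.9659)  start (6,3)  tX=0.6182 tY=0.2278  stride 1/|dx|=3.8637 1/|dy|=1.0353
    cross y-line → (6,4), t=0.2278
    cross x-line → (5,4), t=0.6182
    cross y-line → (5,5), t=1.2630
    cross y-line → (5,6), t=2.2983 (wall)
  → r_5 = 2.2983
beam 6: φ=90°, α=150°
  d=(-0.8660,0.5000)  start (6,3)  tX=0.1848 tY=0.4400  stride 1/|dx|=1.1547 1/|dy|=2.0000
    cross x-line → (5,3), t=0.1848
    cross y-line → (5,4), t=0.4400
    cross x-line → (4,4), t=1.3395
    cross y-line → (4,5), t=2.4400 (wall)
  → r_6 = 2.4400
beam 7: φ=135°, α=195°
  d=(-0.9659,-0.2588)  start (6,3)  tX=0.1656 tY=3.0137  stride 1/|dx|=1.0353 1/|dy|=3.8637
    cross x-line → (5,3), t=0.1656
    cross x-line → (4,3), t=1.2009
    cross x-line → (3,3), t=2.2362 (wall)
  → r_7 = 2.2362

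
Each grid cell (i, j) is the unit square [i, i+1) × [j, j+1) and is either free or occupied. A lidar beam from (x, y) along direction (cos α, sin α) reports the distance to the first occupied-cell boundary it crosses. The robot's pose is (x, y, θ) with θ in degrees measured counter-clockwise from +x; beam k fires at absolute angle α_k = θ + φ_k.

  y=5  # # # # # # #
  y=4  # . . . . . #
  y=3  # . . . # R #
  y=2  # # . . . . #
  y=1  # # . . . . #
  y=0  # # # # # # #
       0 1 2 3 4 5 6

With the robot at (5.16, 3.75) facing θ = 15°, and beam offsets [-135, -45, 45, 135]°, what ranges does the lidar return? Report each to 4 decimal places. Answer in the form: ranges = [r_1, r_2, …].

ranges = [0.3200, 0.9699, 1.4434, 0.1848]

beam 1: φ=-135°, α=240°
  d=(-0.5000,-0.8660)  start (5,3)  tX=0.3200 tY=0.8660  stride 1/|dx|=2.0000 1/|dy|=1.1547
    cross x-line → (4,3), t=0.3200 (wall)
  → r_1 = 0.3200
beam 2: φ=-45°, α=330°
  d=(0.8660,-0.5000)  start (5,3)  tX=0.9699 tY=1.5000  stride 1/|dx|=1.1547 1/|dy|=2.0000
    cross x-line → (6,3), t=0.9699 (wall)
  → r_2 = 0.9699
beam 3: φ=45°, α=60°
  d=(0.5000,0.8660)  start (5,3)  tX=1.6800 tY=0.2887  stride 1/|dx|=2.0000 1/|dy|=1.1547
    cross y-line → (5,4), t=0.2887
    cross y-line → (5,5), t=1.4434 (wall)
  → r_3 = 1.4434
beam 4: φ=135°, α=150°
  d=(-0.8660,0.5000)  start (5,3)  tX=0.1848 tY=0.5000  stride 1/|dx|=1.1547 1/|dy|=2.0000
    cross x-line → (4,3), t=0.1848 (wall)
  → r_4 = 0.1848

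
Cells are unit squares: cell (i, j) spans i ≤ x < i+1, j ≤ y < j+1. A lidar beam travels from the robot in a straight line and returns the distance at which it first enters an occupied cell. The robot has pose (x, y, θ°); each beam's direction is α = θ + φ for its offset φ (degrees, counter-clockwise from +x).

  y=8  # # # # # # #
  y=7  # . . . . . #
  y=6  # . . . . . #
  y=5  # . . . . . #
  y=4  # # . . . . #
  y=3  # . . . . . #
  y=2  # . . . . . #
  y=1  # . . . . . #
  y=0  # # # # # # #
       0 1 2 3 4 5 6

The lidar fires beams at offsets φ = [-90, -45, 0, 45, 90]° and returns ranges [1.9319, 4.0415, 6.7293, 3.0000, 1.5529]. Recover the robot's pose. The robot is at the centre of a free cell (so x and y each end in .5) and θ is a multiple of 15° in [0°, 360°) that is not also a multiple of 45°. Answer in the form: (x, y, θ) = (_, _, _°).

The pose lattice has 34·16 = 544 candidates. Test each by forward raycasting.
  (5.5, 1.5, 300°): beam 1 = 1.0000 ≠ 1.9319 ✗
  (5.5, 7.5, 240°): beam 1 = 1.0000 ≠ 1.9319 ✗
  (4.5, 2.5, 240°): beam 1 = 3.0000 ≠ 1.9319 ✗
  (3.5, 7.5, 120°): beam 1 = 1.0000 ≠ 1.9319 ✗
  …
  (4.5, 7.5, 255°): r_1=1.9319, r_2=4.0415, r_3=6.7293, r_4=3.0000, r_5=1.5529 — all match ✓
Unique over the lattice → pose = (4.5, 7.5, 255°).

(x, y, θ) = (4.5, 7.5, 255°)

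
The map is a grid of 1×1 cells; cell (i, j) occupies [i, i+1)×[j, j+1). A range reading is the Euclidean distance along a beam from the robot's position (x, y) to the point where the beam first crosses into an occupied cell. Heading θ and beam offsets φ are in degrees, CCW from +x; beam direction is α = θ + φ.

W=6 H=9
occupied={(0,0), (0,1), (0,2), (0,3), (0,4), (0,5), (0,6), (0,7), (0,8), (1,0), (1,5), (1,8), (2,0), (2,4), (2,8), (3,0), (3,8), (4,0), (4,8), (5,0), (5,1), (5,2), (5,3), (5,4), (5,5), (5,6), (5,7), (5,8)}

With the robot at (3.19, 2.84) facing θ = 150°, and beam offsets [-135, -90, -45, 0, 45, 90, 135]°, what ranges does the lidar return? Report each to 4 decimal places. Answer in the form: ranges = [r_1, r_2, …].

ranges = [1.8738, 3.6200, 1.2009, 2.5288, 2.2673, 2.1246, 1.9049]

beam 1: φ=-135°, α=15°
  cosα=0.9659 sinα=0.2588 | (3,2) | tMaxX 0.8386 tMaxY 0.6182 | tΔX 1.0353 tΔY 3.8637
    t=0.6182 [y] (3,3)
    t=0.8386 [x] (4,3)
    t=1.8738 [x] (5,3) — stop
  → r_1 = 1.8738
beam 2: φ=-90°, α=60°
  cosα=0.5000 sinα=0.8660 | (3,2) | tMaxX 1.6200 tMaxY 0.1848 | tΔX 2.0000 tΔY 1.1547
    t=0.1848 [y] (3,3)
    t=1.3395 [y] (3,4)
    t=1.6200 [x] (4,4)
    t=2.4942 [y] (4,5)
    t=3.6200 [x] (5,5) — stop
  → r_2 = 3.6200
beam 3: φ=-45°, α=105°
  cosα=-0.2588 sinα=0.9659 | (3,2) | tMaxX 0.7341 tMaxY 0.1656 | tΔX 3.8637 tΔY 1.0353
    t=0.1656 [y] (3,3)
    t=0.7341 [x] (2,3)
    t=1.2009 [y] (2,4) — stop
  → r_3 = 1.2009
beam 4: φ=0°, α=150°
  cosα=-0.8660 sinα=0.5000 | (3,2) | tMaxX 0.2194 tMaxY 0.3200 | tΔX 1.1547 tΔY 2.0000
    t=0.2194 [x] (2,2)
    t=0.3200 [y] (2,3)
    t=1.3741 [x] (1,3)
    t=2.3200 [y] (1,4)
    t=2.5288 [x] (0,4) — stop
  → r_4 = 2.5288
beam 5: φ=45°, α=195°
  cosα=-0.9659 sinα=-0.2588 | (3,2) | tMaxX 0.1967 tMaxY 3.2455 | tΔX 1.0353 tΔY 3.8637
    t=0.1967 [x] (2,2)
    t=1.2320 [x] (1,2)
    t=2.2673 [x] (0,2) — stop
  → r_5 = 2.2673
beam 6: φ=90°, α=240°
  cosα=-0.5000 sinα=-0.8660 | (3,2) | tMaxX 0.3800 tMaxY 0.9699 | tΔX 2.0000 tΔY 1.1547
    t=0.3800 [x] (2,2)
    t=0.9699 [y] (2,1)
    t=2.1246 [y] (2,0) — stop
  → r_6 = 2.1246
beam 7: φ=135°, α=285°
  cosα=0.2588 sinα=-0.9659 | (3,2) | tMaxX 3.1296 tMaxY 0.8696 | tΔX 3.8637 tΔY 1.0353
    t=0.8696 [y] (3,1)
    t=1.9049 [y] (3,0) — stop
  → r_7 = 1.9049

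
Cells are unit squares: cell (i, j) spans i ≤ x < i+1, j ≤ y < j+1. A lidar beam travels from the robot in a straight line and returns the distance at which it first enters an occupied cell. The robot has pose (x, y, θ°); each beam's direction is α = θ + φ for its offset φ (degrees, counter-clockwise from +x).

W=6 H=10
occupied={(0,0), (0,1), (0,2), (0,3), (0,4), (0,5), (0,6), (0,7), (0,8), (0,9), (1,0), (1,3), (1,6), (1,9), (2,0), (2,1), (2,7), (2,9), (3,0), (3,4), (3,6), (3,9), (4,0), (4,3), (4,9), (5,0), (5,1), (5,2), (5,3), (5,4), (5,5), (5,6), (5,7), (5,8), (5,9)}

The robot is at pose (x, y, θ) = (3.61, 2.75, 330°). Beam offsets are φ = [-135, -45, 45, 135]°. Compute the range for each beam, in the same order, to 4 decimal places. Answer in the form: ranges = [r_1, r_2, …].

beam 1: φ=-135°, α=195°
  dir = (cos 195°, sin 195°) = (-0.9659, -0.2588); from cell (3,2)
  next x-line at t=0.6315, next y-line at t=2.8978; Δt_x=1.0353, Δt_y=3.8637
    x: enter (2,2) at t=0.6315
    x: enter (1,2) at t=1.6668
    x: enter (0,2) at t=2.7021 ← occupied
  → r_1 = 2.7021
beam 2: φ=-45°, α=285°
  dir = (cos 285°, sin 285°) = (0.2588, -0.9659); from cell (3,2)
  next x-line at t=1.5068, next y-line at t=0.7765; Δt_x=3.8637, Δt_y=1.0353
    y: enter (3,1) at t=0.7765
    x: enter (4,1) at t=1.5068
    y: enter (4,0) at t=1.8117 ← occupied
  → r_2 = 1.8117
beam 3: φ=45°, α=15°
  dir = (cos 15°, sin 15°) = (0.9659, 0.2588); from cell (3,2)
  next x-line at t=0.4038, next y-line at t=0.9659; Δt_x=1.0353, Δt_y=3.8637
    x: enter (4,2) at t=0.4038
    y: enter (4,3) at t=0.9659 ← occupied
  → r_3 = 0.9659
beam 4: φ=135°, α=105°
  dir = (cos 105°, sin 105°) = (-0.2588, 0.9659); from cell (3,2)
  next x-line at t=2.3569, next y-line at t=0.2588; Δt_x=3.8637, Δt_y=1.0353
    y: enter (3,3) at t=0.2588
    y: enter (3,4) at t=1.2941 ← occupied
  → r_4 = 1.2941

ranges = [2.7021, 1.8117, 0.9659, 1.2941]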